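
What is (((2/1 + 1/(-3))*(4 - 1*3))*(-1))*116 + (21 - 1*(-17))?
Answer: -466/3 ≈ -155.33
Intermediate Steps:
(((2/1 + 1/(-3))*(4 - 1*3))*(-1))*116 + (21 - 1*(-17)) = (((2*1 + 1*(-⅓))*(4 - 3))*(-1))*116 + (21 + 17) = (((2 - ⅓)*1)*(-1))*116 + 38 = (((5/3)*1)*(-1))*116 + 38 = ((5/3)*(-1))*116 + 38 = -5/3*116 + 38 = -580/3 + 38 = -466/3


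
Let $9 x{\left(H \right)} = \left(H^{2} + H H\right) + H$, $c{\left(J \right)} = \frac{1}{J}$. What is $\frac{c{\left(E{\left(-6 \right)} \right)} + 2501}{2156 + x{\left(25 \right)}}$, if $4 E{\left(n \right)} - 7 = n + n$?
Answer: $\frac{37503}{34465} \approx 1.0881$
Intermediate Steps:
$E{\left(n \right)} = \frac{7}{4} + \frac{n}{2}$ ($E{\left(n \right)} = \frac{7}{4} + \frac{n + n}{4} = \frac{7}{4} + \frac{2 n}{4} = \frac{7}{4} + \frac{n}{2}$)
$x{\left(H \right)} = \frac{H}{9} + \frac{2 H^{2}}{9}$ ($x{\left(H \right)} = \frac{\left(H^{2} + H H\right) + H}{9} = \frac{\left(H^{2} + H^{2}\right) + H}{9} = \frac{2 H^{2} + H}{9} = \frac{H + 2 H^{2}}{9} = \frac{H}{9} + \frac{2 H^{2}}{9}$)
$\frac{c{\left(E{\left(-6 \right)} \right)} + 2501}{2156 + x{\left(25 \right)}} = \frac{\frac{1}{\frac{7}{4} + \frac{1}{2} \left(-6\right)} + 2501}{2156 + \frac{1}{9} \cdot 25 \left(1 + 2 \cdot 25\right)} = \frac{\frac{1}{\frac{7}{4} - 3} + 2501}{2156 + \frac{1}{9} \cdot 25 \left(1 + 50\right)} = \frac{\frac{1}{- \frac{5}{4}} + 2501}{2156 + \frac{1}{9} \cdot 25 \cdot 51} = \frac{- \frac{4}{5} + 2501}{2156 + \frac{425}{3}} = \frac{12501}{5 \cdot \frac{6893}{3}} = \frac{12501}{5} \cdot \frac{3}{6893} = \frac{37503}{34465}$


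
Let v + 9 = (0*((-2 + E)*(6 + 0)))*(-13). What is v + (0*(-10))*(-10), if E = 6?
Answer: -9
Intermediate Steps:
v = -9 (v = -9 + (0*((-2 + 6)*(6 + 0)))*(-13) = -9 + (0*(4*6))*(-13) = -9 + (0*24)*(-13) = -9 + 0*(-13) = -9 + 0 = -9)
v + (0*(-10))*(-10) = -9 + (0*(-10))*(-10) = -9 + 0*(-10) = -9 + 0 = -9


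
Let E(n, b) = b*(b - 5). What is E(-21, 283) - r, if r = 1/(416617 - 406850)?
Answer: 768408957/9767 ≈ 78674.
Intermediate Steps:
E(n, b) = b*(-5 + b)
r = 1/9767 ≈ 0.00010239
E(-21, 283) - r = 283*(-5 + 283) - 1*1/9767 = 283*278 - 1/9767 = 78674 - 1/9767 = 768408957/9767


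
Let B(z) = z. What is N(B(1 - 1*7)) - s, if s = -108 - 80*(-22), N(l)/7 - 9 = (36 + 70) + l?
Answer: -889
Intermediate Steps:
N(l) = 805 + 7*l (N(l) = 63 + 7*((36 + 70) + l) = 63 + 7*(106 + l) = 63 + (742 + 7*l) = 805 + 7*l)
s = 1652 (s = -108 + 1760 = 1652)
N(B(1 - 1*7)) - s = (805 + 7*(1 - 1*7)) - 1*1652 = (805 + 7*(1 - 7)) - 1652 = (805 + 7*(-6)) - 1652 = (805 - 42) - 1652 = 763 - 1652 = -889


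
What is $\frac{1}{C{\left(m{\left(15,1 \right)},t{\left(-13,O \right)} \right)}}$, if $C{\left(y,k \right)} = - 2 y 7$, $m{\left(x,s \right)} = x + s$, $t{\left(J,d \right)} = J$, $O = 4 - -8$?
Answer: $- \frac{1}{224} \approx -0.0044643$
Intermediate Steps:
$O = 12$ ($O = 4 + 8 = 12$)
$m{\left(x,s \right)} = s + x$
$C{\left(y,k \right)} = - 14 y$
$\frac{1}{C{\left(m{\left(15,1 \right)},t{\left(-13,O \right)} \right)}} = \frac{1}{\left(-14\right) \left(1 + 15\right)} = \frac{1}{\left(-14\right) 16} = \frac{1}{-224} = - \frac{1}{224}$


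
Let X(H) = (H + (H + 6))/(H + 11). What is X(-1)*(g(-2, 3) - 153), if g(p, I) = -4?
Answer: -314/5 ≈ -62.800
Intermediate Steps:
X(H) = (6 + 2*H)/(11 + H) (X(H) = (H + (6 + H))/(11 + H) = (6 + 2*H)/(11 + H))
X(-1)*(g(-2, 3) - 153) = (2*(3 - 1)/(11 - 1))*(-4 - 153) = (2*2/10)*(-157) = (2*(⅒)*2)*(-157) = (⅖)*(-157) = -314/5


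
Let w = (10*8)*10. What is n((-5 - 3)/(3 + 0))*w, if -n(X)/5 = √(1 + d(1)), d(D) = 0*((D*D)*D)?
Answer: -4000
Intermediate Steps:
d(D) = 0 (d(D) = 0*(D²*D) = 0*D³ = 0)
n(X) = -5 (n(X) = -5*√(1 + 0) = -5*√1 = -5*1 = -5)
w = 800 (w = 80*10 = 800)
n((-5 - 3)/(3 + 0))*w = -5*800 = -4000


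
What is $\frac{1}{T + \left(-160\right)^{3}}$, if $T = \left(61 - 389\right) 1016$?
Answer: $- \frac{1}{4429248} \approx -2.2577 \cdot 10^{-7}$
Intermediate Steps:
$T = -333248$ ($T = \left(-328\right) 1016 = -333248$)
$\frac{1}{T + \left(-160\right)^{3}} = \frac{1}{-333248 + \left(-160\right)^{3}} = \frac{1}{-333248 - 4096000} = \frac{1}{-4429248} = - \frac{1}{4429248}$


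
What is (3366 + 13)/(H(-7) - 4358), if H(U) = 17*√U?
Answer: -14725682/18994187 - 57443*I*√7/18994187 ≈ -0.77527 - 0.0080014*I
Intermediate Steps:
(3366 + 13)/(H(-7) - 4358) = (3366 + 13)/(17*√(-7) - 4358) = 3379/(17*(I*√7) - 4358) = 3379/(17*I*√7 - 4358) = 3379/(-4358 + 17*I*√7)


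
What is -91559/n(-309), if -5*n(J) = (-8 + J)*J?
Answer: 457795/97953 ≈ 4.6736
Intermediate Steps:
n(J) = -J*(-8 + J)/5 (n(J) = -(-8 + J)*J/5 = -J*(-8 + J)/5)
-91559/n(-309) = -91559*(-5/(309*(8 - 1*(-309)))) = -91559*(-5/(309*(8 + 309))) = -91559/((⅕)*(-309)*317) = -91559/(-97953/5) = -91559*(-5/97953) = 457795/97953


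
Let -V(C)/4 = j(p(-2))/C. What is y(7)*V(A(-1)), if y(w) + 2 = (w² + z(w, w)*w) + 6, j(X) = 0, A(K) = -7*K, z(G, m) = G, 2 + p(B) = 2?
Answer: 0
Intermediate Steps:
p(B) = 0 (p(B) = -2 + 2 = 0)
V(C) = 0 (V(C) = -0/C = -4*0 = 0)
y(w) = 4 + 2*w² (y(w) = -2 + ((w² + w*w) + 6) = -2 + ((w² + w²) + 6) = -2 + (2*w² + 6) = -2 + (6 + 2*w²) = 4 + 2*w²)
y(7)*V(A(-1)) = (4 + 2*7²)*0 = (4 + 2*49)*0 = (4 + 98)*0 = 102*0 = 0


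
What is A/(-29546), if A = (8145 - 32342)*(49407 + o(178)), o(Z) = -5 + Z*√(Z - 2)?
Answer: 35158241/869 + 8614132*√11/14773 ≈ 42392.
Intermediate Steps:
o(Z) = -5 + Z*√(-2 + Z)
A = -1195380194 - 17228264*√11 (A = (8145 - 32342)*(49407 + (-5 + 178*√(-2 + 178))) = -24197*(49407 + (-5 + 178*√176)) = -24197*(49407 + (-5 + 178*(4*√11))) = -24197*(49407 + (-5 + 712*√11)) = -24197*(49402 + 712*√11) = -1195380194 - 17228264*√11 ≈ -1.2525e+9)
A/(-29546) = (-1195380194 - 17228264*√11)/(-29546) = (-1195380194 - 17228264*√11)*(-1/29546) = 35158241/869 + 8614132*√11/14773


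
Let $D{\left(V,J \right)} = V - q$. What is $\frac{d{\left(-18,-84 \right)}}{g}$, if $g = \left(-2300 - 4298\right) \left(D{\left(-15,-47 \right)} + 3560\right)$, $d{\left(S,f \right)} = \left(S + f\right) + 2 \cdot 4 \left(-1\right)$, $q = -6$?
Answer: $\frac{55}{11714749} \approx 4.6949 \cdot 10^{-6}$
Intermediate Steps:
$d{\left(S,f \right)} = -8 + S + f$ ($d{\left(S,f \right)} = \left(S + f\right) + 8 \left(-1\right) = \left(S + f\right) - 8 = -8 + S + f$)
$D{\left(V,J \right)} = 6 + V$ ($D{\left(V,J \right)} = V - -6 = V + 6 = 6 + V$)
$g = -23429498$ ($g = \left(-2300 - 4298\right) \left(\left(6 - 15\right) + 3560\right) = - 6598 \left(-9 + 3560\right) = \left(-6598\right) 3551 = -23429498$)
$\frac{d{\left(-18,-84 \right)}}{g} = \frac{-8 - 18 - 84}{-23429498} = \left(-110\right) \left(- \frac{1}{23429498}\right) = \frac{55}{11714749}$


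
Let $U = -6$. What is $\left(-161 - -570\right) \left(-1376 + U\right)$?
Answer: $-565238$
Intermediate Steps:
$\left(-161 - -570\right) \left(-1376 + U\right) = \left(-161 - -570\right) \left(-1376 - 6\right) = \left(-161 + 570\right) \left(-1382\right) = 409 \left(-1382\right) = -565238$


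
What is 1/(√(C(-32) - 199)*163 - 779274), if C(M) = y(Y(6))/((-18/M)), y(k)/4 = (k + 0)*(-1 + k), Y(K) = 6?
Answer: -2337822/1821802758761 - 163*√129/1821802758761 ≈ -1.2843e-6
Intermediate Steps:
y(k) = 4*k*(-1 + k) (y(k) = 4*((k + 0)*(-1 + k)) = 4*(k*(-1 + k)) = 4*k*(-1 + k))
C(M) = -20*M/3 (C(M) = (4*6*(-1 + 6))/((-18/M)) = (4*6*5)*(-M/18) = 120*(-M/18) = -20*M/3)
1/(√(C(-32) - 199)*163 - 779274) = 1/(√(-20/3*(-32) - 199)*163 - 779274) = 1/(√(640/3 - 199)*163 - 779274) = 1/(√(43/3)*163 - 779274) = 1/((√129/3)*163 - 779274) = 1/(163*√129/3 - 779274) = 1/(-779274 + 163*√129/3)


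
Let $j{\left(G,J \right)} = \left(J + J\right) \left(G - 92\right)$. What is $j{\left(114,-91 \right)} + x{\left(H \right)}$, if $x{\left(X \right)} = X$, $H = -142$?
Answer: $-4146$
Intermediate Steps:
$j{\left(G,J \right)} = 2 J \left(-92 + G\right)$
$j{\left(114,-91 \right)} + x{\left(H \right)} = 2 \left(-91\right) \left(-92 + 114\right) - 142 = 2 \left(-91\right) 22 - 142 = -4004 - 142 = -4146$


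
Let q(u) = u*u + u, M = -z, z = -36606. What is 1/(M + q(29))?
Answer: 1/37476 ≈ 2.6684e-5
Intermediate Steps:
M = 36606 (M = -1*(-36606) = 36606)
q(u) = u + u² (q(u) = u² + u = u + u²)
1/(M + q(29)) = 1/(36606 + 29*(1 + 29)) = 1/(36606 + 29*30) = 1/(36606 + 870) = 1/37476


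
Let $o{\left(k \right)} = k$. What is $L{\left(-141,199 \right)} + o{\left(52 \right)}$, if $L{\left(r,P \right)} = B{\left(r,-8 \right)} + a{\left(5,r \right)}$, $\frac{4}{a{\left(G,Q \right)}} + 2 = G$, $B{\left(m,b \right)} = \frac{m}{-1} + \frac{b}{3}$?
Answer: $\frac{575}{3} \approx 191.67$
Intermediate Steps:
$B{\left(m,b \right)} = - m + \frac{b}{3}$ ($B{\left(m,b \right)} = m \left(-1\right) + b \frac{1}{3} = - m + \frac{b}{3}$)
$a{\left(G,Q \right)} = \frac{4}{-2 + G}$
$L{\left(r,P \right)} = - \frac{4}{3} - r$ ($L{\left(r,P \right)} = \left(- r + \frac{1}{3} \left(-8\right)\right) + \frac{4}{-2 + 5} = \left(- r - \frac{8}{3}\right) + \frac{4}{3} = \left(- \frac{8}{3} - r\right) + 4 \cdot \frac{1}{3} = \left(- \frac{8}{3} - r\right) + \frac{4}{3} = - \frac{4}{3} - r$)
$L{\left(-141,199 \right)} + o{\left(52 \right)} = \left(- \frac{4}{3} - -141\right) + 52 = \left(- \frac{4}{3} + 141\right) + 52 = \frac{419}{3} + 52 = \frac{575}{3}$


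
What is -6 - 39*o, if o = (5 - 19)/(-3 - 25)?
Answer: -51/2 ≈ -25.500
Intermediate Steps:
o = ½ (o = -14/(-28) = -14*(-1/28) = ½ ≈ 0.50000)
-6 - 39*o = -6 - 39*½ = -6 - 39/2 = -51/2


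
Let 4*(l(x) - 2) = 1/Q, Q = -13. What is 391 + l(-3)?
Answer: 20435/52 ≈ 392.98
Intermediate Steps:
l(x) = 103/52 (l(x) = 2 + (1/4)/(-13) = 2 + (1/4)*(-1/13) = 2 - 1/52 = 103/52)
391 + l(-3) = 391 + 103/52 = 20435/52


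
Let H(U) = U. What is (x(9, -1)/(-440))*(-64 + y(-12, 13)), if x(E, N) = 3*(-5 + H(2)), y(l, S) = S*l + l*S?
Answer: -423/55 ≈ -7.6909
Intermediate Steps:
y(l, S) = 2*S*l (y(l, S) = S*l + S*l = 2*S*l)
x(E, N) = -9 (x(E, N) = 3*(-5 + 2) = 3*(-3) = -9)
(x(9, -1)/(-440))*(-64 + y(-12, 13)) = (-9/(-440))*(-64 + 2*13*(-12)) = (-9*(-1/440))*(-64 - 312) = (9/440)*(-376) = -423/55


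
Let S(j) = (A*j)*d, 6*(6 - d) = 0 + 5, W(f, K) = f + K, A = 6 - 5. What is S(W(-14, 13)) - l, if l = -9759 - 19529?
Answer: 175697/6 ≈ 29283.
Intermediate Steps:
A = 1
W(f, K) = K + f
d = 31/6 (d = 6 - (0 + 5)/6 = 6 - 1/6*5 = 6 - 5/6 = 31/6 ≈ 5.1667)
S(j) = 31*j/6 (S(j) = (1*j)*(31/6) = j*(31/6) = 31*j/6)
l = -29288
S(W(-14, 13)) - l = 31*(13 - 14)/6 - 1*(-29288) = (31/6)*(-1) + 29288 = -31/6 + 29288 = 175697/6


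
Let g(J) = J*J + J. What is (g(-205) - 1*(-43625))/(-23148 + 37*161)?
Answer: -85445/17191 ≈ -4.9703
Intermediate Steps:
g(J) = J + J² (g(J) = J² + J = J + J²)
(g(-205) - 1*(-43625))/(-23148 + 37*161) = (-205*(1 - 205) - 1*(-43625))/(-23148 + 37*161) = (-205*(-204) + 43625)/(-23148 + 5957) = (41820 + 43625)/(-17191) = 85445*(-1/17191) = -85445/17191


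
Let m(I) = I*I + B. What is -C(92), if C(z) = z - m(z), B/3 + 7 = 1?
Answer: 8354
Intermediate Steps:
B = -18 (B = -21 + 3*1 = -21 + 3 = -18)
m(I) = -18 + I² (m(I) = I*I - 18 = I² - 18 = -18 + I²)
C(z) = 18 + z - z² (C(z) = z - (-18 + z²) = z + (18 - z²) = 18 + z - z²)
-C(92) = -(18 + 92 - 1*92²) = -(18 + 92 - 1*8464) = -(18 + 92 - 8464) = -1*(-8354) = 8354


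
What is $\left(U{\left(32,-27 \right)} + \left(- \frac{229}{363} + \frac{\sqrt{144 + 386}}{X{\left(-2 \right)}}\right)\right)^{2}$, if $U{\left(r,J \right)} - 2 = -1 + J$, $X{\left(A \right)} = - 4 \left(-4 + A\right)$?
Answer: $\frac{998102771}{1405536} - \frac{9667 \sqrt{530}}{4356} \approx 659.03$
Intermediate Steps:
$X{\left(A \right)} = 16 - 4 A$
$U{\left(r,J \right)} = 1 + J$ ($U{\left(r,J \right)} = 2 + \left(-1 + J\right) = 1 + J$)
$\left(U{\left(32,-27 \right)} + \left(- \frac{229}{363} + \frac{\sqrt{144 + 386}}{X{\left(-2 \right)}}\right)\right)^{2} = \left(\left(1 - 27\right) - \left(\frac{229}{363} - \frac{\sqrt{144 + 386}}{16 - -8}\right)\right)^{2} = \left(-26 - \left(\frac{229}{363} - \frac{\sqrt{530}}{16 + 8}\right)\right)^{2} = \left(-26 - \left(\frac{229}{363} - \frac{\sqrt{530}}{24}\right)\right)^{2} = \left(- \frac{9667}{363} + \frac{\sqrt{530}}{24}\right)^{2}$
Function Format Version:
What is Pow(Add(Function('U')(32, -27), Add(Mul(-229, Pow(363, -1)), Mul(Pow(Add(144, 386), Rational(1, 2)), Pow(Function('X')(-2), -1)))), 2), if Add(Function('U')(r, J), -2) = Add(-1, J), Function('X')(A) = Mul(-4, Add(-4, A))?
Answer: Add(Rational(998102771, 1405536), Mul(Rational(-9667, 4356), Pow(530, Rational(1, 2)))) ≈ 659.03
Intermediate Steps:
Function('X')(A) = Add(16, Mul(-4, A))
Function('U')(r, J) = Add(1, J) (Function('U')(r, J) = Add(2, Add(-1, J)) = Add(1, J))
Pow(Add(Function('U')(32, -27), Add(Mul(-229, Pow(363, -1)), Mul(Pow(Add(144, 386), Rational(1, 2)), Pow(Function('X')(-2), -1)))), 2) = Pow(Add(Add(1, -27), Add(Mul(-229, Pow(363, -1)), Mul(Pow(Add(144, 386), Rational(1, 2)), Pow(Add(16, Mul(-4, -2)), -1)))), 2) = Pow(Add(-26, Add(Mul(-229, Rational(1, 363)), Mul(Pow(530, Rational(1, 2)), Pow(Add(16, 8), -1)))), 2) = Pow(Add(-26, Add(Rational(-229, 363), Mul(Pow(530, Rational(1, 2)), Pow(24, -1)))), 2) = Pow(Add(-26, Add(Rational(-229, 363), Mul(Pow(530, Rational(1, 2)), Rational(1, 24)))), 2) = Pow(Add(-26, Add(Rational(-229, 363), Mul(Rational(1, 24), Pow(530, Rational(1, 2))))), 2) = Pow(Add(Rational(-9667, 363), Mul(Rational(1, 24), Pow(530, Rational(1, 2)))), 2)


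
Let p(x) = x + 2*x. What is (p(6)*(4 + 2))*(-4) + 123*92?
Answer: 10884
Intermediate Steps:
p(x) = 3*x
(p(6)*(4 + 2))*(-4) + 123*92 = ((3*6)*(4 + 2))*(-4) + 123*92 = (18*6)*(-4) + 11316 = 108*(-4) + 11316 = -432 + 11316 = 10884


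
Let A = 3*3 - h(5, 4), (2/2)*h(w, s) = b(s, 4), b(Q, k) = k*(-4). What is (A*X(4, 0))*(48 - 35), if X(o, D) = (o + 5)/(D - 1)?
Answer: -2925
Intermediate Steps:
b(Q, k) = -4*k
h(w, s) = -16 (h(w, s) = -4*4 = -16)
X(o, D) = (5 + o)/(-1 + D)
A = 25 (A = 3*3 - 1*(-16) = 9 + 16 = 25)
(A*X(4, 0))*(48 - 35) = (25*((5 + 4)/(-1 + 0)))*(48 - 35) = (25*(9/(-1)))*13 = (25*(-1*9))*13 = (25*(-9))*13 = -225*13 = -2925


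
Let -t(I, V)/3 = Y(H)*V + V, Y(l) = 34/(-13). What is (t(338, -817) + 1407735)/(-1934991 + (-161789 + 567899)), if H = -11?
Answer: -6083028/6625151 ≈ -0.91817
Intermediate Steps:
Y(l) = -34/13 (Y(l) = 34*(-1/13) = -34/13)
t(I, V) = 63*V/13 (t(I, V) = -3*(-34*V/13 + V) = -(-63)*V/13 = 63*V/13)
(t(338, -817) + 1407735)/(-1934991 + (-161789 + 567899)) = ((63/13)*(-817) + 1407735)/(-1934991 + (-161789 + 567899)) = (-51471/13 + 1407735)/(-1934991 + 406110) = (18249084/13)/(-1528881) = (18249084/13)*(-1/1528881) = -6083028/6625151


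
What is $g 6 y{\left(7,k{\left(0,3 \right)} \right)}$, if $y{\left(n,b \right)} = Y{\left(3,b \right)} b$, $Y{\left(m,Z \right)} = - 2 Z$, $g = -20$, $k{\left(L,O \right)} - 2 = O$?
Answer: $6000$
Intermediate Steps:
$k{\left(L,O \right)} = 2 + O$
$y{\left(n,b \right)} = - 2 b^{2}$ ($y{\left(n,b \right)} = - 2 b b = - 2 b^{2}$)
$g 6 y{\left(7,k{\left(0,3 \right)} \right)} = \left(-20\right) 6 \left(- 2 \left(2 + 3\right)^{2}\right) = - 120 \left(- 2 \cdot 5^{2}\right) = - 120 \left(\left(-2\right) 25\right) = \left(-120\right) \left(-50\right) = 6000$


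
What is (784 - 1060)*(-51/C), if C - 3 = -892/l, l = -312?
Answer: 1097928/457 ≈ 2402.5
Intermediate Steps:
C = 457/78 (C = 3 - 892/(-312) = 3 - 892*(-1/312) = 3 + 223/78 = 457/78 ≈ 5.8590)
(784 - 1060)*(-51/C) = (784 - 1060)*(-51/457/78) = -(-14076)*78/457 = -276*(-3978/457) = 1097928/457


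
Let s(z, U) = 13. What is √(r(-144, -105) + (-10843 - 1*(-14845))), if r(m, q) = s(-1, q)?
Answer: √4015 ≈ 63.364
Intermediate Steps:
r(m, q) = 13
√(r(-144, -105) + (-10843 - 1*(-14845))) = √(13 + (-10843 - 1*(-14845))) = √(13 + (-10843 + 14845)) = √(13 + 4002) = √4015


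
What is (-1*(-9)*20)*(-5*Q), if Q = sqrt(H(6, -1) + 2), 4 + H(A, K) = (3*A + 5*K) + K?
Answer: -900*sqrt(10) ≈ -2846.1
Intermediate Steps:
H(A, K) = -4 + 3*A + 6*K (H(A, K) = -4 + ((3*A + 5*K) + K) = -4 + (3*A + 6*K) = -4 + 3*A + 6*K)
Q = sqrt(10) (Q = sqrt((-4 + 3*6 + 6*(-1)) + 2) = sqrt((-4 + 18 - 6) + 2) = sqrt(8 + 2) = sqrt(10) ≈ 3.1623)
(-1*(-9)*20)*(-5*Q) = (-1*(-9)*20)*(-5*sqrt(10)) = (9*20)*(-5*sqrt(10)) = 180*(-5*sqrt(10)) = -900*sqrt(10)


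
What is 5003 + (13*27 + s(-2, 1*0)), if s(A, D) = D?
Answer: 5354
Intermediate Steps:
5003 + (13*27 + s(-2, 1*0)) = 5003 + (13*27 + 1*0) = 5003 + (351 + 0) = 5003 + 351 = 5354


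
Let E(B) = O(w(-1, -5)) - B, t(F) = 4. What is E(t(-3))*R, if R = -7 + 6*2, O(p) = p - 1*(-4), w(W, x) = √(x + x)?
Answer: 5*I*√10 ≈ 15.811*I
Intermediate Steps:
w(W, x) = √2*√x (w(W, x) = √(2*x) = √2*√x)
O(p) = 4 + p (O(p) = p + 4 = 4 + p)
R = 5 (R = -7 + 12 = 5)
E(B) = 4 - B + I*√10 (E(B) = (4 + √2*√(-5)) - B = (4 + √2*(I*√5)) - B = (4 + I*√10) - B = 4 - B + I*√10)
E(t(-3))*R = (4 - 1*4 + I*√10)*5 = (4 - 4 + I*√10)*5 = (I*√10)*5 = 5*I*√10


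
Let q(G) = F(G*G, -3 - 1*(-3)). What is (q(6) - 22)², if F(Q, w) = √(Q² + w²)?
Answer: 196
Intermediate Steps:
q(G) = √(G⁴) (q(G) = √((G*G)² + (-3 - 1*(-3))²) = √((G²)² + (-3 + 3)²) = √(G⁴ + 0²) = √(G⁴ + 0) = √(G⁴))
(q(6) - 22)² = (√(6⁴) - 22)² = (√1296 - 22)² = (36 - 22)² = 14² = 196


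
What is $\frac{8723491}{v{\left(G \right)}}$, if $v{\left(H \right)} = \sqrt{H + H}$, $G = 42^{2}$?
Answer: $\frac{1246213 \sqrt{2}}{12} \approx 1.4687 \cdot 10^{5}$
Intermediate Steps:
$G = 1764$
$v{\left(H \right)} = \sqrt{2} \sqrt{H}$ ($v{\left(H \right)} = \sqrt{2 H} = \sqrt{2} \sqrt{H}$)
$\frac{8723491}{v{\left(G \right)}} = \frac{8723491}{\sqrt{2} \sqrt{1764}} = \frac{8723491}{\sqrt{2} \cdot 42} = \frac{8723491}{42 \sqrt{2}} = 8723491 \frac{\sqrt{2}}{84} = \frac{1246213 \sqrt{2}}{12}$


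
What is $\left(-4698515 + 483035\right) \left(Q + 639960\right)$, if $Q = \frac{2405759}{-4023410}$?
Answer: $- \frac{1085409824194757868}{402341} \approx -2.6977 \cdot 10^{12}$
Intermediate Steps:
$Q = - \frac{2405759}{4023410}$ ($Q = 2405759 \left(- \frac{1}{4023410}\right) = - \frac{2405759}{4023410} \approx -0.59794$)
$\left(-4698515 + 483035\right) \left(Q + 639960\right) = \left(-4698515 + 483035\right) \left(- \frac{2405759}{4023410} + 639960\right) = \left(-4215480\right) \frac{2574819057841}{4023410} = - \frac{1085409824194757868}{402341}$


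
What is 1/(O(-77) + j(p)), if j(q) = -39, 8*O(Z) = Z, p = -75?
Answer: -8/389 ≈ -0.020566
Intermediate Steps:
O(Z) = Z/8
1/(O(-77) + j(p)) = 1/((1/8)*(-77) - 39) = 1/(-77/8 - 39) = 1/(-389/8) = -8/389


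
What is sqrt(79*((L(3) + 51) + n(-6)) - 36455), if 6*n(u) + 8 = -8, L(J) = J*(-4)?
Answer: I*sqrt(302262)/3 ≈ 183.26*I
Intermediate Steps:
L(J) = -4*J
n(u) = -8/3 (n(u) = -4/3 + (1/6)*(-8) = -4/3 - 4/3 = -8/3)
sqrt(79*((L(3) + 51) + n(-6)) - 36455) = sqrt(79*((-4*3 + 51) - 8/3) - 36455) = sqrt(79*((-12 + 51) - 8/3) - 36455) = sqrt(79*(39 - 8/3) - 36455) = sqrt(79*(109/3) - 36455) = sqrt(8611/3 - 36455) = sqrt(-100754/3) = I*sqrt(302262)/3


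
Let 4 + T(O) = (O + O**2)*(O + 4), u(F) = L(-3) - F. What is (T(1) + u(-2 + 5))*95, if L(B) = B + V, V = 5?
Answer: 475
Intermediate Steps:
L(B) = 5 + B (L(B) = B + 5 = 5 + B)
u(F) = 2 - F (u(F) = (5 - 3) - F = 2 - F)
T(O) = -4 + (4 + O)*(O + O**2) (T(O) = -4 + (O + O**2)*(O + 4) = -4 + (O + O**2)*(4 + O) = -4 + (4 + O)*(O + O**2))
(T(1) + u(-2 + 5))*95 = ((-4 + 1**3 + 4*1 + 5*1**2) + (2 - (-2 + 5)))*95 = ((-4 + 1 + 4 + 5*1) + (2 - 1*3))*95 = ((-4 + 1 + 4 + 5) + (2 - 3))*95 = (6 - 1)*95 = 5*95 = 475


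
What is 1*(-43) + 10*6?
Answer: 17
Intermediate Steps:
1*(-43) + 10*6 = -43 + 60 = 17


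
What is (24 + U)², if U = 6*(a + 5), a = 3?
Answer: 5184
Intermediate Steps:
U = 48 (U = 6*(3 + 5) = 6*8 = 48)
(24 + U)² = (24 + 48)² = 72² = 5184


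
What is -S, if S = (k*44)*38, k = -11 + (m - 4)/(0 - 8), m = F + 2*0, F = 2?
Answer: 17974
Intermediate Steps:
m = 2 (m = 2 + 2*0 = 2 + 0 = 2)
k = -43/4 (k = -11 + (2 - 4)/(0 - 8) = -11 - 2/(-8) = -11 - 2*(-1/8) = -11 + 1/4 = -43/4 ≈ -10.750)
S = -17974 (S = -43/4*44*38 = -473*38 = -17974)
-S = -1*(-17974) = 17974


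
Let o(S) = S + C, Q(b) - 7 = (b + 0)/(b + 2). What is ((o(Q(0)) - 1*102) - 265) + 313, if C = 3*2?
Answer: -41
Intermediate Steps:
Q(b) = 7 + b/(2 + b) (Q(b) = 7 + (b + 0)/(b + 2) = 7 + b/(2 + b))
C = 6
o(S) = 6 + S (o(S) = S + 6 = 6 + S)
((o(Q(0)) - 1*102) - 265) + 313 = (((6 + 2*(7 + 4*0)/(2 + 0)) - 1*102) - 265) + 313 = (((6 + 2*(7 + 0)/2) - 102) - 265) + 313 = (((6 + 2*(½)*7) - 102) - 265) + 313 = (((6 + 7) - 102) - 265) + 313 = ((13 - 102) - 265) + 313 = (-89 - 265) + 313 = -354 + 313 = -41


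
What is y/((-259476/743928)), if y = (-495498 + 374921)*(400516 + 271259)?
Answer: 5021552075164950/21623 ≈ 2.3223e+11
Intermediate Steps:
y = -81000614175 (y = -120577*671775 = -81000614175)
y/((-259476/743928)) = -81000614175/((-259476/743928)) = -81000614175/((-259476*1/743928)) = -81000614175/(-21623/61994) = -81000614175*(-61994/21623) = 5021552075164950/21623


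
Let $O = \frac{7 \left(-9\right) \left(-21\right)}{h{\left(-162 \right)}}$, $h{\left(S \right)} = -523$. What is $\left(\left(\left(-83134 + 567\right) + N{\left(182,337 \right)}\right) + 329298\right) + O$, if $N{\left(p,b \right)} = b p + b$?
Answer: $\frac{161292923}{523} \approx 3.084 \cdot 10^{5}$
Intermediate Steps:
$N{\left(p,b \right)} = b + b p$
$O = - \frac{1323}{523}$ ($O = \frac{7 \left(-9\right) \left(-21\right)}{-523} = \left(-63\right) \left(-21\right) \left(- \frac{1}{523}\right) = 1323 \left(- \frac{1}{523}\right) = - \frac{1323}{523} \approx -2.5296$)
$\left(\left(\left(-83134 + 567\right) + N{\left(182,337 \right)}\right) + 329298\right) + O = \left(\left(\left(-83134 + 567\right) + 337 \left(1 + 182\right)\right) + 329298\right) - \frac{1323}{523} = \left(\left(-82567 + 337 \cdot 183\right) + 329298\right) - \frac{1323}{523} = \left(\left(-82567 + 61671\right) + 329298\right) - \frac{1323}{523} = \left(-20896 + 329298\right) - \frac{1323}{523} = 308402 - \frac{1323}{523} = \frac{161292923}{523}$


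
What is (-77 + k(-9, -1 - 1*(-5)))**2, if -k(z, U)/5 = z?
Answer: 1024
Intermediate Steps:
k(z, U) = -5*z
(-77 + k(-9, -1 - 1*(-5)))**2 = (-77 - 5*(-9))**2 = (-77 + 45)**2 = (-32)**2 = 1024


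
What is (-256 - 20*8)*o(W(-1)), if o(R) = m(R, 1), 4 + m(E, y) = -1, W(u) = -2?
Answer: 2080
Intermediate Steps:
m(E, y) = -5 (m(E, y) = -4 - 1 = -5)
o(R) = -5
(-256 - 20*8)*o(W(-1)) = (-256 - 20*8)*(-5) = (-256 - 160)*(-5) = -416*(-5) = 2080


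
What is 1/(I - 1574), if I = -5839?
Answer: -1/7413 ≈ -0.00013490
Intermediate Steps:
1/(I - 1574) = 1/(-5839 - 1574) = 1/(-7413) = -1/7413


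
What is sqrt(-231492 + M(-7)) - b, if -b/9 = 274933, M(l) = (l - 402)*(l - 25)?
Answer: 2474397 + 2*I*sqrt(54601) ≈ 2.4744e+6 + 467.34*I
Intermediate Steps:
M(l) = (-402 + l)*(-25 + l)
b = -2474397 (b = -9*274933 = -2474397)
sqrt(-231492 + M(-7)) - b = sqrt(-231492 + (10050 + (-7)**2 - 427*(-7))) - 1*(-2474397) = sqrt(-231492 + (10050 + 49 + 2989)) + 2474397 = sqrt(-231492 + 13088) + 2474397 = sqrt(-218404) + 2474397 = 2*I*sqrt(54601) + 2474397 = 2474397 + 2*I*sqrt(54601)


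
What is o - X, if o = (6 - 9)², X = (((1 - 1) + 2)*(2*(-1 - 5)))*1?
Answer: 33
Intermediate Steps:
X = -24 (X = ((0 + 2)*(2*(-6)))*1 = (2*(-12))*1 = -24*1 = -24)
o = 9 (o = (-3)² = 9)
o - X = 9 - 1*(-24) = 9 + 24 = 33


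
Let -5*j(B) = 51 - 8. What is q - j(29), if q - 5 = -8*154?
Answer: -6092/5 ≈ -1218.4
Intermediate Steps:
q = -1227 (q = 5 - 8*154 = 5 - 1232 = -1227)
j(B) = -43/5 (j(B) = -(51 - 8)/5 = -1/5*43 = -43/5)
q - j(29) = -1227 - 1*(-43/5) = -1227 + 43/5 = -6092/5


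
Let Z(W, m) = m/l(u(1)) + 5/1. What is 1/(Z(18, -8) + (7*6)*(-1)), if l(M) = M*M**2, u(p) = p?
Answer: -1/45 ≈ -0.022222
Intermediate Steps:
l(M) = M**3
Z(W, m) = 5 + m (Z(W, m) = m/(1**3) + 5/1 = m/1 + 5*1 = m*1 + 5 = m + 5 = 5 + m)
1/(Z(18, -8) + (7*6)*(-1)) = 1/((5 - 8) + (7*6)*(-1)) = 1/(-3 + 42*(-1)) = 1/(-3 - 42) = 1/(-45) = -1/45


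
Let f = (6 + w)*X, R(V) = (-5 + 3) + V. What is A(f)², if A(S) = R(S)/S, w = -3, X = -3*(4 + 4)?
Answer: 1369/1296 ≈ 1.0563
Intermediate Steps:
R(V) = -2 + V
X = -24 (X = -3*8 = -24)
f = -72 (f = (6 - 3)*(-24) = 3*(-24) = -72)
A(S) = (-2 + S)/S
A(f)² = ((-2 - 72)/(-72))² = (-1/72*(-74))² = (37/36)² = 1369/1296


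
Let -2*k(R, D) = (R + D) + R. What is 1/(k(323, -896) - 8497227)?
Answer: -1/8497102 ≈ -1.1769e-7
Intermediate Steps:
k(R, D) = -R - D/2 (k(R, D) = -((R + D) + R)/2 = -((D + R) + R)/2 = -(D + 2*R)/2 = -R - D/2)
1/(k(323, -896) - 8497227) = 1/((-1*323 - 1/2*(-896)) - 8497227) = 1/((-323 + 448) - 8497227) = 1/(125 - 8497227) = 1/(-8497102) = -1/8497102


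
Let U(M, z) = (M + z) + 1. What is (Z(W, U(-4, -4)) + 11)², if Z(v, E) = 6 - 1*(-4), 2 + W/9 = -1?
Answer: 441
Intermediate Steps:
W = -27 (W = -18 + 9*(-1) = -18 - 9 = -27)
U(M, z) = 1 + M + z
Z(v, E) = 10 (Z(v, E) = 6 + 4 = 10)
(Z(W, U(-4, -4)) + 11)² = (10 + 11)² = 21² = 441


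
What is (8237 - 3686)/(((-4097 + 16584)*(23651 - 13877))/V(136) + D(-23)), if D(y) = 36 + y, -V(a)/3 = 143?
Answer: -650793/40680787 ≈ -0.015998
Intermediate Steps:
V(a) = -429 (V(a) = -3*143 = -429)
(8237 - 3686)/(((-4097 + 16584)*(23651 - 13877))/V(136) + D(-23)) = (8237 - 3686)/(((-4097 + 16584)*(23651 - 13877))/(-429) + (36 - 23)) = 4551/((12487*9774)*(-1/429) + 13) = 4551/(122047938*(-1/429) + 13) = 4551/(-40682646/143 + 13) = 4551/(-40680787/143) = 4551*(-143/40680787) = -650793/40680787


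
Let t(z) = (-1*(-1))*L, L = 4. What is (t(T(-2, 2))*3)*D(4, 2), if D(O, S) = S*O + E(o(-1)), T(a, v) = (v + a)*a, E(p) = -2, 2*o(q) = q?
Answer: 72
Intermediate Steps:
o(q) = q/2
T(a, v) = a*(a + v) (T(a, v) = (a + v)*a = a*(a + v))
D(O, S) = -2 + O*S (D(O, S) = S*O - 2 = O*S - 2 = -2 + O*S)
t(z) = 4 (t(z) = -1*(-1)*4 = 1*4 = 4)
(t(T(-2, 2))*3)*D(4, 2) = (4*3)*(-2 + 4*2) = 12*(-2 + 8) = 12*6 = 72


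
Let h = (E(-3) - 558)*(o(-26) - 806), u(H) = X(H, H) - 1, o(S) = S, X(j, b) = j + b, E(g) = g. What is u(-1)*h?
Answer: -1400256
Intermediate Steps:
X(j, b) = b + j
u(H) = -1 + 2*H (u(H) = (H + H) - 1 = 2*H - 1 = -1 + 2*H)
h = 466752 (h = (-3 - 558)*(-26 - 806) = -561*(-832) = 466752)
u(-1)*h = (-1 + 2*(-1))*466752 = (-1 - 2)*466752 = -3*466752 = -1400256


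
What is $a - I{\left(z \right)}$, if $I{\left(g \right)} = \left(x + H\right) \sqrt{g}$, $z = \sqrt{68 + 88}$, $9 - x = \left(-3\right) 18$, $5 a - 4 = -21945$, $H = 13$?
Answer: $- \frac{21941}{5} - 76 \sqrt{2} \sqrt[4]{39} \approx -4656.8$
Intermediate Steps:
$a = - \frac{21941}{5}$ ($a = \frac{4}{5} + \frac{1}{5} \left(-21945\right) = \frac{4}{5} - 4389 = - \frac{21941}{5} \approx -4388.2$)
$x = 63$ ($x = 9 - \left(-3\right) 18 = 9 - -54 = 9 + 54 = 63$)
$z = 2 \sqrt{39}$ ($z = \sqrt{156} = 2 \sqrt{39} \approx 12.49$)
$I{\left(g \right)} = 76 \sqrt{g}$ ($I{\left(g \right)} = \left(63 + 13\right) \sqrt{g} = 76 \sqrt{g}$)
$a - I{\left(z \right)} = - \frac{21941}{5} - 76 \sqrt{2 \sqrt{39}} = - \frac{21941}{5} - 76 \sqrt{2} \sqrt[4]{39}$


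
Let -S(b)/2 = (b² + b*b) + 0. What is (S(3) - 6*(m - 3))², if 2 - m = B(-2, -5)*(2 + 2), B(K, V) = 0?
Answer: 900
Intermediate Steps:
S(b) = -4*b² (S(b) = -2*((b² + b*b) + 0) = -2*((b² + b²) + 0) = -2*(2*b² + 0) = -4*b²)
m = 2 (m = 2 - 0*(2 + 2) = 2 - 0*4 = 2 - 1*0 = 2 + 0 = 2)
(S(3) - 6*(m - 3))² = (-4*3² - 6*(2 - 3))² = (-4*9 - 6*(-1))² = (-36 + 6)² = (-30)² = 900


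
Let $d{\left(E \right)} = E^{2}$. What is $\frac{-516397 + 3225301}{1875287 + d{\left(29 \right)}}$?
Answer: $\frac{112871}{78172} \approx 1.4439$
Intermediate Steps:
$\frac{-516397 + 3225301}{1875287 + d{\left(29 \right)}} = \frac{-516397 + 3225301}{1875287 + 29^{2}} = \frac{2708904}{1875287 + 841} = \frac{2708904}{1876128} = 2708904 \cdot \frac{1}{1876128} = \frac{112871}{78172}$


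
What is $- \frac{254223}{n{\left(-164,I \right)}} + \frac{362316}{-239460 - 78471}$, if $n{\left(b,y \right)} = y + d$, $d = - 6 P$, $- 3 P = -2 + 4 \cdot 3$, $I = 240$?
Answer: $- \frac{26973191591}{27554020} \approx -978.92$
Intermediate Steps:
$P = - \frac{10}{3}$ ($P = - \frac{-2 + 4 \cdot 3}{3} = - \frac{-2 + 12}{3} = \left(- \frac{1}{3}\right) 10 = - \frac{10}{3} \approx -3.3333$)
$d = 20$ ($d = \left(-6\right) \left(- \frac{10}{3}\right) = 20$)
$n{\left(b,y \right)} = 20 + y$ ($n{\left(b,y \right)} = y + 20 = 20 + y$)
$- \frac{254223}{n{\left(-164,I \right)}} + \frac{362316}{-239460 - 78471} = - \frac{254223}{20 + 240} + \frac{362316}{-239460 - 78471} = - \frac{254223}{260} + \frac{362316}{-239460 - 78471} = \left(-254223\right) \frac{1}{260} + \frac{362316}{-317931} = - \frac{254223}{260} + 362316 \left(- \frac{1}{317931}\right) = - \frac{254223}{260} - \frac{120772}{105977} = - \frac{26973191591}{27554020}$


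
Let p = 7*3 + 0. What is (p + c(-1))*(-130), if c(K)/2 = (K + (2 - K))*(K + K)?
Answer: -1690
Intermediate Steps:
p = 21 (p = 21 + 0 = 21)
c(K) = 8*K (c(K) = 2*((K + (2 - K))*(K + K)) = 2*(2*(2*K)) = 2*(4*K) = 8*K)
(p + c(-1))*(-130) = (21 + 8*(-1))*(-130) = (21 - 8)*(-130) = 13*(-130) = -1690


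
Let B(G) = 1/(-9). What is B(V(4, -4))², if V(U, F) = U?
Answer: 1/81 ≈ 0.012346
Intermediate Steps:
B(G) = -⅑
B(V(4, -4))² = (-⅑)² = 1/81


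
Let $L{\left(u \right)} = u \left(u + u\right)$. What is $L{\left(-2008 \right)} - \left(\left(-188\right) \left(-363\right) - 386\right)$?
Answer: $7996270$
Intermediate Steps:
$L{\left(u \right)} = 2 u^{2}$ ($L{\left(u \right)} = u 2 u = 2 u^{2}$)
$L{\left(-2008 \right)} - \left(\left(-188\right) \left(-363\right) - 386\right) = 2 \left(-2008\right)^{2} - \left(\left(-188\right) \left(-363\right) - 386\right) = 2 \cdot 4032064 - \left(68244 - 386\right) = 8064128 - 67858 = 7996270$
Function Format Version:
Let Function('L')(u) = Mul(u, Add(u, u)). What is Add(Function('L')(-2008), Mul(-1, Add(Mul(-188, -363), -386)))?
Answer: 7996270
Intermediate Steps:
Function('L')(u) = Mul(2, Pow(u, 2)) (Function('L')(u) = Mul(u, Mul(2, u)) = Mul(2, Pow(u, 2)))
Add(Function('L')(-2008), Mul(-1, Add(Mul(-188, -363), -386))) = Add(Mul(2, Pow(-2008, 2)), Mul(-1, Add(Mul(-188, -363), -386))) = Add(Mul(2, 4032064), Mul(-1, Add(68244, -386))) = Add(8064128, Mul(-1, 67858)) = Add(8064128, -67858) = 7996270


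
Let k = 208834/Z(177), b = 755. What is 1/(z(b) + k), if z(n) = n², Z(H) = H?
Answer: 177/101103259 ≈ 1.7507e-6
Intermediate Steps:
k = 208834/177 ≈ 1179.9
1/(z(b) + k) = 1/(755² + 208834/177) = 1/(570025 + 208834/177) = 1/(101103259/177) = 177/101103259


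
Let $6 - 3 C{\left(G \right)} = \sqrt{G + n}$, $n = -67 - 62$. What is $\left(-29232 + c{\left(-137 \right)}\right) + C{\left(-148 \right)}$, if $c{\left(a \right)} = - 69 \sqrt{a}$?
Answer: $-29230 - 69 i \sqrt{137} - \frac{i \sqrt{277}}{3} \approx -29230.0 - 813.17 i$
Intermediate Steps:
$n = -129$ ($n = -67 - 62 = -129$)
$C{\left(G \right)} = 2 - \frac{\sqrt{-129 + G}}{3}$ ($C{\left(G \right)} = 2 - \frac{\sqrt{G - 129}}{3} = 2 - \frac{\sqrt{-129 + G}}{3}$)
$\left(-29232 + c{\left(-137 \right)}\right) + C{\left(-148 \right)} = \left(-29232 - 69 \sqrt{-137}\right) + \left(2 - \frac{\sqrt{-129 - 148}}{3}\right) = \left(-29232 - 69 i \sqrt{137}\right) + \left(2 - \frac{\sqrt{-277}}{3}\right) = \left(-29232 - 69 i \sqrt{137}\right) + \left(2 - \frac{i \sqrt{277}}{3}\right) = -29230 - 69 i \sqrt{137} - \frac{i \sqrt{277}}{3}$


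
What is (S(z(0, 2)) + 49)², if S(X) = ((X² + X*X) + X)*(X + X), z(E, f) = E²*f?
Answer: 2401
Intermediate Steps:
z(E, f) = f*E²
S(X) = 2*X*(X + 2*X²) (S(X) = ((X² + X²) + X)*(2*X) = (2*X² + X)*(2*X) = (X + 2*X²)*(2*X) = 2*X*(X + 2*X²))
(S(z(0, 2)) + 49)² = ((2*0²)²*(2 + 4*(2*0²)) + 49)² = ((2*0)²*(2 + 4*(2*0)) + 49)² = (0²*(2 + 4*0) + 49)² = (0*(2 + 0) + 49)² = (0*2 + 49)² = (0 + 49)² = 49² = 2401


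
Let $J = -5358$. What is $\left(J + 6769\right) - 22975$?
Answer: $-21564$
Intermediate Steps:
$\left(J + 6769\right) - 22975 = \left(-5358 + 6769\right) - 22975 = 1411 - 22975 = -21564$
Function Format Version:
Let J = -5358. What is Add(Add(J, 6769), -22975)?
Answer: -21564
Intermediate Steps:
Add(Add(J, 6769), -22975) = Add(Add(-5358, 6769), -22975) = Add(1411, -22975) = -21564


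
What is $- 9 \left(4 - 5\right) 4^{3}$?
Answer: $576$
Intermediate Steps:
$- 9 \left(4 - 5\right) 4^{3} = \left(-9\right) \left(-1\right) 64 = 9 \cdot 64 = 576$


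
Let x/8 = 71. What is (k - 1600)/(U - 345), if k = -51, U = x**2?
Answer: -1651/322279 ≈ -0.0051229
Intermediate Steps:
x = 568 (x = 8*71 = 568)
U = 322624 (U = 568**2 = 322624)
(k - 1600)/(U - 345) = (-51 - 1600)/(322624 - 345) = -1651/322279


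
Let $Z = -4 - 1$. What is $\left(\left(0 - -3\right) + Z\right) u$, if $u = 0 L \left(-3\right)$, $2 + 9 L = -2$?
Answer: $0$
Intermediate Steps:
$L = - \frac{4}{9}$ ($L = - \frac{2}{9} + \frac{1}{9} \left(-2\right) = - \frac{2}{9} - \frac{2}{9} = - \frac{4}{9} \approx -0.44444$)
$u = 0$ ($u = 0 \left(- \frac{4}{9}\right) \left(-3\right) = 0 \left(-3\right) = 0$)
$Z = -5$ ($Z = -4 - 1 = -5$)
$\left(\left(0 - -3\right) + Z\right) u = \left(\left(0 - -3\right) - 5\right) 0 = \left(\left(0 + 3\right) - 5\right) 0 = \left(3 - 5\right) 0 = \left(-2\right) 0 = 0$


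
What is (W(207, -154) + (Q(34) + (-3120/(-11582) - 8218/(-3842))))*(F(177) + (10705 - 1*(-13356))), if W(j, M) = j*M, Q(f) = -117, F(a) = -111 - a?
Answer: -8460856759379218/11124511 ≈ -7.6056e+8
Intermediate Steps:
W(j, M) = M*j
(W(207, -154) + (Q(34) + (-3120/(-11582) - 8218/(-3842))))*(F(177) + (10705 - 1*(-13356))) = (-154*207 + (-117 + (-3120/(-11582) - 8218/(-3842))))*((-111 - 1*177) + (10705 - 1*(-13356))) = (-31878 + (-117 + (-3120*(-1/11582) - 8218*(-1/3842))))*((-111 - 177) + (10705 + 13356)) = (-31878 + (-117 + (1560/5791 + 4109/1921)))*(-288 + 24061) = (-31878 + (-117 + 26791979/11124511))*23773 = (-31878 - 1274775808/11124511)*23773 = -355901937466/11124511*23773 = -8460856759379218/11124511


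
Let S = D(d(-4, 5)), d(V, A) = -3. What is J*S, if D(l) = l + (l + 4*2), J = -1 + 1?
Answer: 0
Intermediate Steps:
J = 0
D(l) = 8 + 2*l (D(l) = l + (l + 8) = l + (8 + l) = 8 + 2*l)
S = 2 (S = 8 + 2*(-3) = 8 - 6 = 2)
J*S = 0*2 = 0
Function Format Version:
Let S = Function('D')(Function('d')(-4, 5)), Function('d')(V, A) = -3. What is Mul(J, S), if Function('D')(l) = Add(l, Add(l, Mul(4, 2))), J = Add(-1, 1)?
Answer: 0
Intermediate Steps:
J = 0
Function('D')(l) = Add(8, Mul(2, l)) (Function('D')(l) = Add(l, Add(l, 8)) = Add(l, Add(8, l)) = Add(8, Mul(2, l)))
S = 2 (S = Add(8, Mul(2, -3)) = Add(8, -6) = 2)
Mul(J, S) = Mul(0, 2) = 0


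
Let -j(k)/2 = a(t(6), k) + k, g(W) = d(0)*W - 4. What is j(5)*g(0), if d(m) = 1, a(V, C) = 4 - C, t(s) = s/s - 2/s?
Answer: 32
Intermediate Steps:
t(s) = 1 - 2/s
g(W) = -4 + W (g(W) = 1*W - 4 = W - 4 = -4 + W)
j(k) = -8 (j(k) = -2*((4 - k) + k) = -2*4 = -8)
j(5)*g(0) = -8*(-4 + 0) = -8*(-4) = 32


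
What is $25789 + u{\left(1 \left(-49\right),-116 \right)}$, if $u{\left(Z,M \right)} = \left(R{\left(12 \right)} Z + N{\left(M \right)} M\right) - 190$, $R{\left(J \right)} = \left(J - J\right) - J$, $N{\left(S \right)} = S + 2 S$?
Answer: $66555$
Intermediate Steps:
$N{\left(S \right)} = 3 S$
$R{\left(J \right)} = - J$ ($R{\left(J \right)} = 0 - J = - J$)
$u{\left(Z,M \right)} = -190 - 12 Z + 3 M^{2}$ ($u{\left(Z,M \right)} = \left(\left(-1\right) 12 Z + 3 M M\right) - 190 = \left(- 12 Z + 3 M^{2}\right) - 190 = -190 - 12 Z + 3 M^{2}$)
$25789 + u{\left(1 \left(-49\right),-116 \right)} = 25789 - \left(190 - 40368 + 12 \cdot 1 \left(-49\right)\right) = 25789 - -40766 = 25789 + \left(-190 + 588 + 40368\right) = 25789 + 40766 = 66555$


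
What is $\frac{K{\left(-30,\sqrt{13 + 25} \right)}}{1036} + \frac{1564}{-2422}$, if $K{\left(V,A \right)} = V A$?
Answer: $- \frac{782}{1211} - \frac{15 \sqrt{38}}{518} \approx -0.82425$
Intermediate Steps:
$K{\left(V,A \right)} = A V$
$\frac{K{\left(-30,\sqrt{13 + 25} \right)}}{1036} + \frac{1564}{-2422} = \frac{\sqrt{13 + 25} \left(-30\right)}{1036} + \frac{1564}{-2422} = \sqrt{38} \left(-30\right) \frac{1}{1036} + 1564 \left(- \frac{1}{2422}\right) = - 30 \sqrt{38} \cdot \frac{1}{1036} - \frac{782}{1211} = - \frac{15 \sqrt{38}}{518} - \frac{782}{1211} = - \frac{782}{1211} - \frac{15 \sqrt{38}}{518}$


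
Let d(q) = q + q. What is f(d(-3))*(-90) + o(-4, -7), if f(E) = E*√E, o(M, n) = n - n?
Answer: 540*I*√6 ≈ 1322.7*I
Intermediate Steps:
o(M, n) = 0
d(q) = 2*q
f(E) = E^(3/2)
f(d(-3))*(-90) + o(-4, -7) = (2*(-3))^(3/2)*(-90) + 0 = (-6)^(3/2)*(-90) + 0 = -6*I*√6*(-90) + 0 = 540*I*√6 + 0 = 540*I*√6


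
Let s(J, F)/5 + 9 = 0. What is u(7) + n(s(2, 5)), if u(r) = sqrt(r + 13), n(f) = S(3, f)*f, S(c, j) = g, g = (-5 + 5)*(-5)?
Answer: 2*sqrt(5) ≈ 4.4721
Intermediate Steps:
g = 0 (g = 0*(-5) = 0)
S(c, j) = 0
s(J, F) = -45 (s(J, F) = -45 + 5*0 = -45 + 0 = -45)
n(f) = 0 (n(f) = 0*f = 0)
u(r) = sqrt(13 + r)
u(7) + n(s(2, 5)) = sqrt(13 + 7) + 0 = sqrt(20) + 0 = 2*sqrt(5) + 0 = 2*sqrt(5)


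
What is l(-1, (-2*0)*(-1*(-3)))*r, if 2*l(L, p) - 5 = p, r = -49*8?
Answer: -980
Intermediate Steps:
r = -392
l(L, p) = 5/2 + p/2
l(-1, (-2*0)*(-1*(-3)))*r = (5/2 + ((-2*0)*(-1*(-3)))/2)*(-392) = (5/2 + (0*3)/2)*(-392) = (5/2 + (1/2)*0)*(-392) = (5/2 + 0)*(-392) = (5/2)*(-392) = -980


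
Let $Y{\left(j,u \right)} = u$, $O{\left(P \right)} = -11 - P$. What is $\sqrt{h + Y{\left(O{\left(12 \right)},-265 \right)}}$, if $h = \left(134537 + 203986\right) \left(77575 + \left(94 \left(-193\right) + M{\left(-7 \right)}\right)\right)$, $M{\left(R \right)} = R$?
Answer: $\sqrt{20117067533} \approx 1.4183 \cdot 10^{5}$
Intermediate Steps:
$h = 20117067798$ ($h = \left(134537 + 203986\right) \left(77575 + \left(94 \left(-193\right) - 7\right)\right) = 338523 \left(77575 - 18149\right) = 338523 \cdot 59426 = 20117067798$)
$\sqrt{h + Y{\left(O{\left(12 \right)},-265 \right)}} = \sqrt{20117067798 - 265} = \sqrt{20117067533}$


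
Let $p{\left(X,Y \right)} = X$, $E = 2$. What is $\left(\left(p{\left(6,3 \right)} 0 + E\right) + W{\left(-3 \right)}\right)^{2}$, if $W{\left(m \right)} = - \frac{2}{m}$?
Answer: $\frac{64}{9} \approx 7.1111$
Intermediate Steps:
$\left(\left(p{\left(6,3 \right)} 0 + E\right) + W{\left(-3 \right)}\right)^{2} = \left(\left(6 \cdot 0 + 2\right) - \frac{2}{-3}\right)^{2} = \left(\left(0 + 2\right) - - \frac{2}{3}\right)^{2} = \left(2 + \frac{2}{3}\right)^{2} = \left(\frac{8}{3}\right)^{2} = \frac{64}{9}$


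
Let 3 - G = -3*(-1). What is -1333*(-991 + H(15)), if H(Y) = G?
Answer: 1321003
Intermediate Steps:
G = 0 (G = 3 - (-3)*(-1) = 3 - 1*3 = 3 - 3 = 0)
H(Y) = 0
-1333*(-991 + H(15)) = -1333*(-991 + 0) = -1333*(-991) = 1321003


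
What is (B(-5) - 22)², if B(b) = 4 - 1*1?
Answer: 361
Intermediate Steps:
B(b) = 3 (B(b) = 4 - 1 = 3)
(B(-5) - 22)² = (3 - 22)² = (-19)² = 361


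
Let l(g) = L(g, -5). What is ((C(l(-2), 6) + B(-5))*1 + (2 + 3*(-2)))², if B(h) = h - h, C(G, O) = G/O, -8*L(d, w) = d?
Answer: 9025/576 ≈ 15.668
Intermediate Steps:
L(d, w) = -d/8
l(g) = -g/8
B(h) = 0
((C(l(-2), 6) + B(-5))*1 + (2 + 3*(-2)))² = ((-⅛*(-2)/6 + 0)*1 + (2 + 3*(-2)))² = (((¼)*(⅙) + 0)*1 + (2 - 6))² = ((1/24 + 0)*1 - 4)² = ((1/24)*1 - 4)² = (1/24 - 4)² = (-95/24)² = 9025/576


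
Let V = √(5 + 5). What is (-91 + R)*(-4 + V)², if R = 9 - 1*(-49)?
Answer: -858 + 264*√10 ≈ -23.159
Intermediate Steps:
V = √10 ≈ 3.1623
R = 58 (R = 9 + 49 = 58)
(-91 + R)*(-4 + V)² = (-91 + 58)*(-4 + √10)² = -33*(-4 + √10)²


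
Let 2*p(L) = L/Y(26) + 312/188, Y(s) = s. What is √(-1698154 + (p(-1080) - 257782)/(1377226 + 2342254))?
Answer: I*√87704921919843255574794/227260228 ≈ 1303.1*I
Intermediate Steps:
p(L) = 39/47 + L/52 (p(L) = (L/26 + 312/188)/2 = (L*(1/26) + 312*(1/188))/2 = (L/26 + 78/47)/2 = (78/47 + L/26)/2 = 39/47 + L/52)
√(-1698154 + (p(-1080) - 257782)/(1377226 + 2342254)) = √(-1698154 + ((39/47 + (1/52)*(-1080)) - 257782)/(1377226 + 2342254)) = √(-1698154 + ((39/47 - 270/13) - 257782)/3719480) = √(-1698154 + (-12183/611 - 257782)*(1/3719480)) = √(-1698154 - 157516985/611*1/3719480) = √(-1698154 - 31503397/454520456) = √(-771845761941621/454520456) = I*√87704921919843255574794/227260228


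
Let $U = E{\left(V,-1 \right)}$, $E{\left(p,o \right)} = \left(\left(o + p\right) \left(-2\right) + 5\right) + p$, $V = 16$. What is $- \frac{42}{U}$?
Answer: $\frac{14}{3} \approx 4.6667$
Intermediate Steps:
$E{\left(p,o \right)} = 5 - p - 2 o$ ($E{\left(p,o \right)} = \left(\left(- 2 o - 2 p\right) + 5\right) + p = \left(5 - 2 o - 2 p\right) + p = 5 - p - 2 o$)
$U = -9$ ($U = 5 - 16 - -2 = 5 - 16 + 2 = -9$)
$- \frac{42}{U} = - \frac{42}{-9} = \left(-42\right) \left(- \frac{1}{9}\right) = \frac{14}{3}$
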